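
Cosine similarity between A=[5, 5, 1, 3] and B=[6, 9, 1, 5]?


A·B = 5·6 + 5·9 + 1·1 + 3·5 = 91
‖A‖ = √60 = 7.746, ‖B‖ = √143 = 11.9583
cos = 91/(√60·√143) = 91/√8580 = 0.9824

0.9824


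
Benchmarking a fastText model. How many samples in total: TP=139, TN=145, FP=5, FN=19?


Total = TP + TN + FP + FN
= 139 + 145 + 5 + 19
= 308
(Predicted positive: 144, predicted negative: 164)

308


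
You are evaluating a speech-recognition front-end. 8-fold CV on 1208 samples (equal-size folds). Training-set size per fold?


Fold size = 1208/8 = 151
Training per fold = 1208 - 151 = 1057

1057


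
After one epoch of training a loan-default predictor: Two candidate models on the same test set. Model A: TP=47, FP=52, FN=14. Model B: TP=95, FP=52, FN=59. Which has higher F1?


Model A: P=47/99=0.4747, R=47/61=0.7705, F1=2PR/(P+R)=2TP/(2TP+FP+FN)=94/160=0.5875
Model B: P=95/147=0.6463, R=95/154=0.6169, F1=2PR/(P+R)=2TP/(2TP+FP+FN)=190/301=0.6312
0.5875 < 0.6312 → Model B

Model B


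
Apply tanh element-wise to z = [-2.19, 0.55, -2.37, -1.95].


tanh(-2.19) = -0.9753
tanh(0.55) = 0.5005
tanh(-2.37) = -0.9827
tanh(-1.95) = -0.9603
result = [-0.9753, 0.5005, -0.9827, -0.9603]

[-0.9753, 0.5005, -0.9827, -0.9603]


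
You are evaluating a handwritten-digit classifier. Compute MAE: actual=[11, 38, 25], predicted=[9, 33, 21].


Absolute errors: |11-9|=2, |38-33|=5, |25-21|=4
Sum = 11
MAE = 11/3 = 11/3

11/3


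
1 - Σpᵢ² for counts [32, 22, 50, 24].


Probabilities: [32/128, 22/128, 50/128, 24/128] ≈ [0.25, 0.1719, 0.3906, 0.1875]
Σpᵢ² = (1024 + 484 + 2500 + 576)/128² = 4584/16384
Gini = 1 - Σpᵢ² = 1 - 4584/16384 = 0.7202

0.7202


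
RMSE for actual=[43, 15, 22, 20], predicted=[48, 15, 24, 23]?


MSE = 38/4 = 9.5
RMSE = √(38/4) = 3.0822

3.0822


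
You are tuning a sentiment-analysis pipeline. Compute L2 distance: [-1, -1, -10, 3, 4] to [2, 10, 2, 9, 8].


d = √((-1-2)² + (-1-10)² + (-10-2)² + (3-9)² + (4-8)²)
  = √(9 + 121 + 144 + 36 + 16)
  = √326 = 18.0555

18.0555


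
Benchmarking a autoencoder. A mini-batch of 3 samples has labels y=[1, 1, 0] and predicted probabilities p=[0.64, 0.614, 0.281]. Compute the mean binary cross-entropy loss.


L[0] = -ln(0.64) = 0.4463
L[1] = -ln(0.614) = 0.4878
L[2] = -ln(1-0.281) = -ln(0.719) = 0.3299
mean = (0.4463 + 0.4878 + 0.3299)/3 = 0.4213

0.4213


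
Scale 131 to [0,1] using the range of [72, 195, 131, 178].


min=72, max=195
(131-72)/(195-72) = 59/123 = 0.4797

0.4797


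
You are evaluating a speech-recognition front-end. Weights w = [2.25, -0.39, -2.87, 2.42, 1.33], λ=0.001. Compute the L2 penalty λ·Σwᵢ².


‖w‖₂² = (2.25)² + (-0.39)² + (-2.87)² + (2.42)² + (1.33)²
     = 5.0625 + 0.1521 + 8.2369 + 5.8564 + 1.7689
     = 21.0768
λ·‖w‖₂² = 0.001·21.0768 = 0.021077

0.021077


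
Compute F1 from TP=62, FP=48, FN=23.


Precision = 62/110 = 0.5636
Recall = 62/85 = 0.7294
F1 = 2·P·R/(P+R) = 2·TP/(2·TP+FP+FN) = 124/(124+48+23) = 124/195 = 0.6359

0.6359


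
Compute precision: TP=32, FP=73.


Precision = TP/(TP+FP)
= 32/(32+73)
= 32/105 = 30.48%

30.48%


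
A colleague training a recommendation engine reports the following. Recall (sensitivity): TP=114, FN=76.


Recall = TP/(TP+FN)
= 114/(114+76)
= 114/190 = 60.0%

60.0%


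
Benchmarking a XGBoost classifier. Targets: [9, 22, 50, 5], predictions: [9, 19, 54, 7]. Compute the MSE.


Squared errors: (9-9)²=0, (22-19)²=9, (50-54)²=16, (5-7)²=4
Sum = 29
MSE = 29/4 = 29/4

29/4


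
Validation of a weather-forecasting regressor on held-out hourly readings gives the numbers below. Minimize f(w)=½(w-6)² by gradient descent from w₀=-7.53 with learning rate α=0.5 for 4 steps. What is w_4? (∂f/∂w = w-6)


step 1: grad = -7.53-6 = -13.53; w = -7.53 - 0.5·(-13.53) = -0.765
step 2: grad = -0.765-6 = -6.765; w = -0.765 - 0.5·(-6.765) = 2.6175
step 3: grad = 2.6175-6 = -3.3825; w = 2.6175 - 0.5·(-3.3825) = 4.30875
step 4: grad = 4.30875-6 = -1.69125; w = 4.30875 - 0.5·(-1.69125) = 5.154375

5.154375


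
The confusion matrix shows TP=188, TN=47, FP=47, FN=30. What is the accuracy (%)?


Accuracy = (TP+TN)/(TP+TN+FP+FN)
= (188+47)/(312)
= 235/312 = 75.32%

75.32%


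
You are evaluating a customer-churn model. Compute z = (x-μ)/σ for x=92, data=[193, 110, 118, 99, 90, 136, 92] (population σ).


μ = 119.7143, σ = 33.4096
z = (92 - 119.7143)/33.4096 = -0.8295

-0.8295


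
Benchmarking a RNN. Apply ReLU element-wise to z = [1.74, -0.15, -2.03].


ReLU(1.74) = max(0, 1.74) = 1.74
ReLU(-0.15) = max(0, -0.15) = 0.0
ReLU(-2.03) = max(0, -2.03) = 0.0
result = [1.74, 0.0, 0.0]

[1.74, 0.0, 0.0]


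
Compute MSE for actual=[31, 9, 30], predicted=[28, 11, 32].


Squared errors: (31-28)²=9, (9-11)²=4, (30-32)²=4
Sum = 17
MSE = 17/3 = 17/3

17/3


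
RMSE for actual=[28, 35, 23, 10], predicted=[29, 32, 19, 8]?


MSE = 30/4 = 7.5
RMSE = √(30/4) = 2.7386

2.7386


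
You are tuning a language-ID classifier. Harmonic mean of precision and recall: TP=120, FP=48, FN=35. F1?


Precision = 120/168 = 0.7143
Recall = 120/155 = 0.7742
F1 = 2·P·R/(P+R) = 2·TP/(2·TP+FP+FN) = 240/(240+48+35) = 240/323 = 0.743

0.743


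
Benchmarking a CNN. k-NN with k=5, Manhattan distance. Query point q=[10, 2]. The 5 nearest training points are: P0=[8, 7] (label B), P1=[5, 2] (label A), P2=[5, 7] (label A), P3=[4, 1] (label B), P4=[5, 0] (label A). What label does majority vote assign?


d(q,P0) = 7  (label B)
d(q,P1) = 5  (label A)
d(q,P2) = 10  (label A)
d(q,P3) = 7  (label B)
d(q,P4) = 7  (label A)
Votes: A=3, B=2
Majority → A

A


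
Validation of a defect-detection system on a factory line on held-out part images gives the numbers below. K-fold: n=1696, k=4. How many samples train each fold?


Fold size = 1696/4 = 424
Training per fold = 1696 - 424 = 1272

1272


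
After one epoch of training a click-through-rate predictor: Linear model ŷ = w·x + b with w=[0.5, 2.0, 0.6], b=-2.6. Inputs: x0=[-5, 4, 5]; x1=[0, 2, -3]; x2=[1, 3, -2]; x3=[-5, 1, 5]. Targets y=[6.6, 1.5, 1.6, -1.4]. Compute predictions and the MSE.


ŷ0 = (0.5)·(-5) + (2.0)·(4) + (0.6)·(5) - 2.6 = 5.9
ŷ1 = (0.5)·(0) + (2.0)·(2) + (0.6)·(-3) - 2.6 = -0.4
ŷ2 = (0.5)·(1) + (2.0)·(3) + (0.6)·(-2) - 2.6 = 2.7
ŷ3 = (0.5)·(-5) + (2.0)·(1) + (0.6)·(5) - 2.6 = -0.1
errors² = [0.49, 3.61, 1.21, 1.69]
MSE = 7.0000/4 = 1.75

1.75


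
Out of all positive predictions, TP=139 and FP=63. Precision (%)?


Precision = TP/(TP+FP)
= 139/(139+63)
= 139/202 = 68.81%

68.81%


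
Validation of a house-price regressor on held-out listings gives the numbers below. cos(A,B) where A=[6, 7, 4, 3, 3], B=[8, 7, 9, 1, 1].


A·B = 6·8 + 7·7 + 4·9 + 3·1 + 3·1 = 139
‖A‖ = √119 = 10.9087, ‖B‖ = √196 = 14
cos = 139/(√119·√196) = 139/√23324 = 0.9102

0.9102


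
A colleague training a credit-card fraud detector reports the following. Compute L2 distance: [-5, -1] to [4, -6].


d = √((-5-4)² + (-1+ 6)²)
  = √(81 + 25)
  = √106 = 10.2956

10.2956


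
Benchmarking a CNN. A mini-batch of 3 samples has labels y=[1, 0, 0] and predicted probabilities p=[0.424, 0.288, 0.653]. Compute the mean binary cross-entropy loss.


L[0] = -ln(0.424) = 0.858
L[1] = -ln(1-0.288) = -ln(0.712) = 0.3397
L[2] = -ln(1-0.653) = -ln(0.347) = 1.0584
mean = (0.858 + 0.3397 + 1.0584)/3 = 0.752

0.752


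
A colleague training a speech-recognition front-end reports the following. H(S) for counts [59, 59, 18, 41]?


Probabilities: [59/177, 59/177, 18/177, 41/177] ≈ [0.3333, 0.3333, 0.1017, 0.2316]
H = -((59/177)·log₂(59/177) + (59/177)·log₂(59/177) + (18/177)·log₂(18/177) + (41/177)·log₂(41/177))
  = 1.8808 bits

1.8808 bits


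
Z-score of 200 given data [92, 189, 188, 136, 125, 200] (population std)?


μ = 155, σ = 39.7911
z = (200 - 155)/39.7911 = 1.1309

1.1309


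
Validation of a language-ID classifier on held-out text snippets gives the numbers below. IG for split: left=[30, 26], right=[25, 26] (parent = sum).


Parent = [55, 52], H_parent = 0.9994
H_left = 0.9963 (n=56), H_right = 0.9997 (n=51)
H_children = (56/107)·0.9963 + (51/107)·0.9997 = 0.9979
IG = 0.9994 - 0.9979 = 0.0015

0.0015


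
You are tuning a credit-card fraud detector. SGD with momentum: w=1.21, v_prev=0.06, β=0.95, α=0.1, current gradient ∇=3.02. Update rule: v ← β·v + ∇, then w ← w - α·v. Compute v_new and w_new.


v_new = 0.95·0.06 + 3.02 = 0.057 + 3.02 = 3.077
w_new = 1.21 - 0.1·3.077 = 1.21 - 0.3077 = 0.9023

v_new=3.077, w_new=0.9023


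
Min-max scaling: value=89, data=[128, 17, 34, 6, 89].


min=6, max=128
(89-6)/(128-6) = 83/122 = 0.6803

0.6803


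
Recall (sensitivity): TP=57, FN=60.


Recall = TP/(TP+FN)
= 57/(57+60)
= 57/117 = 48.72%

48.72%


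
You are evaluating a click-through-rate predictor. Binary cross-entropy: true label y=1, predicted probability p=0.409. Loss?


BCE = -[y·ln(p) + (1-y)·ln(1-p)]
= -1·ln(0.409) - 0
= -ln(0.409) = 0.894

0.894


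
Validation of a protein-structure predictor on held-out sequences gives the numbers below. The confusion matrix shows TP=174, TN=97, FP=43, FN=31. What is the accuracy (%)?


Accuracy = (TP+TN)/(TP+TN+FP+FN)
= (174+97)/(345)
= 271/345 = 78.55%

78.55%


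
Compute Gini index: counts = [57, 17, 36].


Probabilities: [57/110, 17/110, 36/110] ≈ [0.5182, 0.1545, 0.3273]
Σpᵢ² = (3249 + 289 + 1296)/110² = 4834/12100
Gini = 1 - Σpᵢ² = 1 - 4834/12100 = 0.6005

0.6005


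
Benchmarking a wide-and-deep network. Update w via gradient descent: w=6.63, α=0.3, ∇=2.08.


w_new = w - α·∇
= 6.63 - 0.3·2.08
= 6.63 - 0.624
= 6.006

6.006


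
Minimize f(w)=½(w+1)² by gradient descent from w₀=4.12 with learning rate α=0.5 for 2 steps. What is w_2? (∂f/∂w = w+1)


step 1: grad = 4.12+1 = 5.12; w = 4.12 - 0.5·(5.12) = 1.56
step 2: grad = 1.56+1 = 2.56; w = 1.56 - 0.5·(2.56) = 0.28

0.28


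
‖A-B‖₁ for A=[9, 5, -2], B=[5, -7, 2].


d = |9-5| + |5+ 7| + |-2-2|
  = 4 + 12 + 4
  = 20

20


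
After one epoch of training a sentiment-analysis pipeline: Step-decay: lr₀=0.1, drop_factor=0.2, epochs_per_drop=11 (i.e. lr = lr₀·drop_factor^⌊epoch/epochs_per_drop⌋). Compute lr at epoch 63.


n_drops = ⌊63/11⌋ = 5
lr = 0.1·0.2^5 = 0.1·0.00032 = 0.000032

0.000032


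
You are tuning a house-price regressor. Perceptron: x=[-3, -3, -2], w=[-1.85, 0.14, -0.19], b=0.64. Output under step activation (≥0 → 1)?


z = (-3)·(-1.85) + (-3)·(0.14) + (-2)·(-0.19) + 0.64
  = 6.15
step(z) = 1 (z≥0)

1


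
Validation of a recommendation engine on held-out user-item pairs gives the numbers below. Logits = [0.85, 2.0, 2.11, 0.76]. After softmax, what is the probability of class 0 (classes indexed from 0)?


Exponentials: e^0.85=2.3396, e^2.0=7.3891, e^2.11=8.2482, e^0.76=2.1383
Sum = 20.1152
Softmax = [0.1163, 0.3673, 0.41, 0.1063]
p[0] = 2.3396/20.1152 = 0.1163

0.1163


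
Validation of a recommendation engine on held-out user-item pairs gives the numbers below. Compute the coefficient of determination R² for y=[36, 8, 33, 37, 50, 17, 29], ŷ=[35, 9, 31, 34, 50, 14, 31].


ȳ = 30
SS_res = Σ(y-ŷ)² = 28
SS_tot = Σ(y-ȳ)² = 1148
R² = 1 - SS_res/SS_tot = 1 - 0.0244 = 0.9756

0.9756


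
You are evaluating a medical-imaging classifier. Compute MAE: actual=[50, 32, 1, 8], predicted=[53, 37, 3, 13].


Absolute errors: |50-53|=3, |32-37|=5, |1-3|=2, |8-13|=5
Sum = 15
MAE = 15/4 = 15/4

15/4


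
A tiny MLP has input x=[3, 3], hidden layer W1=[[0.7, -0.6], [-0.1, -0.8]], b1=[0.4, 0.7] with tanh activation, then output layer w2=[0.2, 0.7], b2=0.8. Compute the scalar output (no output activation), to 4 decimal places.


z1[0] = (0.7)·(3) + (-0.6)·(3) + 0.4 = 0.7
z1[1] = (-0.1)·(3) + (-0.8)·(3) + 0.7 = -2.0
h = tanh(z1) = [0.6044, -0.964]
output = (0.2)·(0.6044) + (0.7)·(-0.964) + 0.8 = 0.2461

0.2461


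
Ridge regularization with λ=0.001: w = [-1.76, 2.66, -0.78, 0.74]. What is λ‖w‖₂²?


‖w‖₂² = (-1.76)² + (2.66)² + (-0.78)² + (0.74)²
     = 3.0976 + 7.0756 + 0.6084 + 0.5476
     = 11.3292
λ·‖w‖₂² = 0.001·11.3292 = 0.011329

0.011329


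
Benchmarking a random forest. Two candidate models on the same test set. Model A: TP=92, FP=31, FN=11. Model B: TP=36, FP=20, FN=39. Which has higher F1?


Model A: P=92/123=0.748, R=92/103=0.8932, F1=2PR/(P+R)=2TP/(2TP+FP+FN)=184/226=0.8142
Model B: P=36/56=0.6429, R=36/75=0.48, F1=2PR/(P+R)=2TP/(2TP+FP+FN)=72/131=0.5496
0.8142 > 0.5496 → Model A

Model A


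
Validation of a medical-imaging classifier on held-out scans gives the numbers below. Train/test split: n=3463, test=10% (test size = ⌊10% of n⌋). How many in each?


Test = ⌊3463·10/100⌋ = 346
Train = 3463 - 346 = 3117

Train: 3117, Test: 346


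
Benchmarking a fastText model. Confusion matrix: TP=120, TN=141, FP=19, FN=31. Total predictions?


Total = TP + TN + FP + FN
= 120 + 141 + 19 + 31
= 311
(Predicted positive: 139, predicted negative: 172)

311


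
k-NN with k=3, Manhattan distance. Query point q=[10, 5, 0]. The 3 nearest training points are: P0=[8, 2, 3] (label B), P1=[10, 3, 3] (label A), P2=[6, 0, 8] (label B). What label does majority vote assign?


d(q,P0) = 8  (label B)
d(q,P1) = 5  (label A)
d(q,P2) = 17  (label B)
Votes: A=1, B=2
Majority → B

B


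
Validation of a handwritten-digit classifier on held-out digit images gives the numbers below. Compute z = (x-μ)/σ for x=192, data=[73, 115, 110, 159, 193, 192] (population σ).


μ = 140.3333, σ = 44.5109
z = (192 - 140.3333)/44.5109 = 1.1608

1.1608


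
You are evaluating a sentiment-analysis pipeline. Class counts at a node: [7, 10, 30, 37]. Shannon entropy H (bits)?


Probabilities: [7/84, 10/84, 30/84, 37/84] ≈ [0.0833, 0.119, 0.3571, 0.4405]
H = -((7/84)·log₂(7/84) + (10/84)·log₂(10/84) + (30/84)·log₂(30/84) + (37/84)·log₂(37/84))
  = 1.7158 bits

1.7158 bits


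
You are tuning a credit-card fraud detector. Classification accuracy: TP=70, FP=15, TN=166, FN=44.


Accuracy = (TP+TN)/(TP+TN+FP+FN)
= (70+166)/(295)
= 236/295 = 80.0%

80.0%


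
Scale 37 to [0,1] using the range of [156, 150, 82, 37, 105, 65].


min=37, max=156
(37-37)/(156-37) = 0/119 = 0.0

0.0


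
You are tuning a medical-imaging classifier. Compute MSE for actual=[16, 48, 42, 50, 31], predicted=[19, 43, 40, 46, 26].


Squared errors: (16-19)²=9, (48-43)²=25, (42-40)²=4, (50-46)²=16, (31-26)²=25
Sum = 79
MSE = 79/5 = 79/5

79/5


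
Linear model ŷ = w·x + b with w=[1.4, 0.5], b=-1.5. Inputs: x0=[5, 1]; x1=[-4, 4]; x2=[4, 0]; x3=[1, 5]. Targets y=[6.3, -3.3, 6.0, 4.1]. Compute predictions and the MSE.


ŷ0 = (1.4)·(5) + (0.5)·(1) - 1.5 = 6.0
ŷ1 = (1.4)·(-4) + (0.5)·(4) - 1.5 = -5.1
ŷ2 = (1.4)·(4) + (0.5)·(0) - 1.5 = 4.1
ŷ3 = (1.4)·(1) + (0.5)·(5) - 1.5 = 2.4
errors² = [0.09, 3.24, 3.61, 2.89]
MSE = 9.8300/4 = 2.4575

2.4575


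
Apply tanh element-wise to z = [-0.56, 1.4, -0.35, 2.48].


tanh(-0.56) = -0.508
tanh(1.4) = 0.8854
tanh(-0.35) = -0.3364
tanh(2.48) = 0.9861
result = [-0.508, 0.8854, -0.3364, 0.9861]

[-0.508, 0.8854, -0.3364, 0.9861]


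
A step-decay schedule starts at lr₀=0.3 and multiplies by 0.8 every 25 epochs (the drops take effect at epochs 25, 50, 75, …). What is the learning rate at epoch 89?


n_drops = ⌊89/25⌋ = 3
lr = 0.3·0.8^3 = 0.3·0.512 = 0.1536

0.1536


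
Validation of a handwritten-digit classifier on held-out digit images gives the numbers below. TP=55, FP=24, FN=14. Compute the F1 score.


Precision = 55/79 = 0.6962
Recall = 55/69 = 0.7971
F1 = 2·P·R/(P+R) = 2·TP/(2·TP+FP+FN) = 110/(110+24+14) = 110/148 = 0.7432

0.7432


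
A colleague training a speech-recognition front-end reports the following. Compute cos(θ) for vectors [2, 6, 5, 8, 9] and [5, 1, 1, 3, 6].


A·B = 2·5 + 6·1 + 5·1 + 8·3 + 9·6 = 99
‖A‖ = √210 = 14.4914, ‖B‖ = √72 = 8.4853
cos = 99/(√210·√72) = 99/√15120 = 0.8051

0.8051


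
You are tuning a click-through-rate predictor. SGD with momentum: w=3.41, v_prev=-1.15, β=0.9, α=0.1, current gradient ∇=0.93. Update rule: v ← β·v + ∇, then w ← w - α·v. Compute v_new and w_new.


v_new = 0.9·-1.15 + 0.93 = -1.035 + 0.93 = -0.105
w_new = 3.41 - 0.1·-0.105 = 3.41 + 0.0105 = 3.4205

v_new=-0.105, w_new=3.4205


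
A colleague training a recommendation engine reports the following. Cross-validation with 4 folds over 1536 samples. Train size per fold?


Fold size = 1536/4 = 384
Training per fold = 1536 - 384 = 1152

1152


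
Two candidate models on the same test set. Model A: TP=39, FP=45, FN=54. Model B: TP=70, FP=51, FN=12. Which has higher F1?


Model A: P=39/84=0.4643, R=39/93=0.4194, F1=2PR/(P+R)=2TP/(2TP+FP+FN)=78/177=0.4407
Model B: P=70/121=0.5785, R=70/82=0.8537, F1=2PR/(P+R)=2TP/(2TP+FP+FN)=140/203=0.6897
0.4407 < 0.6897 → Model B

Model B


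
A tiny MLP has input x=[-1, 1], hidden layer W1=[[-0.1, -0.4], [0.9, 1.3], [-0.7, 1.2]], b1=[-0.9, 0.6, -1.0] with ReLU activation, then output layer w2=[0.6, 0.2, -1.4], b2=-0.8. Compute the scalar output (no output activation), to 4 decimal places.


z1[0] = (-0.1)·(-1) + (-0.4)·(1) - 0.9 = -1.2
z1[1] = (0.9)·(-1) + (1.3)·(1) + 0.6 = 1.0
z1[2] = (-0.7)·(-1) + (1.2)·(1) - 1.0 = 0.9
h = ReLU(z1) = [0.0, 1.0, 0.9]
output = (0.6)·(0.0) + (0.2)·(1.0) + (-1.4)·(0.9) - 0.8 = -1.86

-1.86


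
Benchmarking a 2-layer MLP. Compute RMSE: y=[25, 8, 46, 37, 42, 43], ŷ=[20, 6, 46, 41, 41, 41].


MSE = 50/6 = 8.3333
RMSE = √(50/6) = 2.8868

2.8868


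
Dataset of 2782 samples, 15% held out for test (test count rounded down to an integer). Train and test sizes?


Test = ⌊2782·15/100⌋ = 417
Train = 2782 - 417 = 2365

Train: 2365, Test: 417


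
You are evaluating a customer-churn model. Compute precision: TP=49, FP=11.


Precision = TP/(TP+FP)
= 49/(49+11)
= 49/60 = 81.67%

81.67%


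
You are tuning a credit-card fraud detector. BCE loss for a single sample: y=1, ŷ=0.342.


BCE = -[y·ln(p) + (1-y)·ln(1-p)]
= -1·ln(0.342) - 0
= -ln(0.342) = 1.0729

1.0729


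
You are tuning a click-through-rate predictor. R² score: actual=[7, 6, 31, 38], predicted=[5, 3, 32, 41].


ȳ = 20.5
SS_res = Σ(y-ŷ)² = 23
SS_tot = Σ(y-ȳ)² = 809
R² = 1 - SS_res/SS_tot = 1 - 0.0284 = 0.9716

0.9716


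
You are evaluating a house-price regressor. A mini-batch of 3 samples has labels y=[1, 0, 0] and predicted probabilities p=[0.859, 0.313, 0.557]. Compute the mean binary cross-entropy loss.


L[0] = -ln(0.859) = 0.152
L[1] = -ln(1-0.313) = -ln(0.687) = 0.3754
L[2] = -ln(1-0.557) = -ln(0.443) = 0.8142
mean = (0.152 + 0.3754 + 0.8142)/3 = 0.4472

0.4472


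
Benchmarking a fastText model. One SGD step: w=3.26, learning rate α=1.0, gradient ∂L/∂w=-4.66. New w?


w_new = w - α·∇
= 3.26 - 1.0·-4.66
= 3.26 + 4.66
= 7.92

7.92


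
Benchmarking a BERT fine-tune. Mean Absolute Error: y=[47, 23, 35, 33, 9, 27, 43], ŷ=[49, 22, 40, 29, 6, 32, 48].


Absolute errors: |47-49|=2, |23-22|=1, |35-40|=5, |33-29|=4, |9-6|=3, |27-32|=5, |43-48|=5
Sum = 25
MAE = 25/7 = 25/7

25/7


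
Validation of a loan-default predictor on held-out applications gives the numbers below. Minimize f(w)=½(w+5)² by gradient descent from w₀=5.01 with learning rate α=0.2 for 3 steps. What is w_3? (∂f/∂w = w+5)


step 1: grad = 5.01+5 = 10.01; w = 5.01 - 0.2·(10.01) = 3.008
step 2: grad = 3.008+5 = 8.008; w = 3.008 - 0.2·(8.008) = 1.4064
step 3: grad = 1.4064+5 = 6.4064; w = 1.4064 - 0.2·(6.4064) = 0.12512

0.12512


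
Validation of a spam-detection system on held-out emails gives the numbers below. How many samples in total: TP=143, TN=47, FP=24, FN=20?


Total = TP + TN + FP + FN
= 143 + 47 + 24 + 20
= 234
(Predicted positive: 167, predicted negative: 67)

234


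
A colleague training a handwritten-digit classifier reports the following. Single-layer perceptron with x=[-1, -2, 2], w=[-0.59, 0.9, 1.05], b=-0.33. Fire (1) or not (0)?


z = (-1)·(-0.59) + (-2)·(0.9) + (2)·(1.05) - 0.33
  = 0.56
step(z) = 1 (z≥0)

1


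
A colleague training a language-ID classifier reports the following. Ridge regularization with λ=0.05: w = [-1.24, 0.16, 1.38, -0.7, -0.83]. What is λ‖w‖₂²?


‖w‖₂² = (-1.24)² + (0.16)² + (1.38)² + (-0.7)² + (-0.83)²
     = 1.5376 + 0.0256 + 1.9044 + 0.49 + 0.6889
     = 4.6465
λ·‖w‖₂² = 0.05·4.6465 = 0.232325

0.232325


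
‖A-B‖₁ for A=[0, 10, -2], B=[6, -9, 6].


d = |0-6| + |10+ 9| + |-2-6|
  = 6 + 19 + 8
  = 33

33


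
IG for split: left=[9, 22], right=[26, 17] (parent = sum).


Parent = [35, 39], H_parent = 0.9979
H_left = 0.8691 (n=31), H_right = 0.9682 (n=43)
H_children = (31/74)·0.8691 + (43/74)·0.9682 = 0.9267
IG = 0.9979 - 0.9267 = 0.0712

0.0712


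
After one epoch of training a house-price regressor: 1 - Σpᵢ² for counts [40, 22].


Probabilities: [40/62, 22/62] ≈ [0.6452, 0.3548]
Σpᵢ² = (1600 + 484)/62² = 2084/3844
Gini = 1 - Σpᵢ² = 1 - 2084/3844 = 0.4579

0.4579


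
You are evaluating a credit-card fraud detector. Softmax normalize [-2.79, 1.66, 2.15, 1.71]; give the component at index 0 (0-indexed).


Exponentials: e^-2.79=0.0614, e^1.66=5.2593, e^2.15=8.5849, e^1.71=5.529
Sum = 19.4346
Softmax = [0.0032, 0.2706, 0.4417, 0.2845]
p[0] = 0.0614/19.4346 = 0.0032

0.0032


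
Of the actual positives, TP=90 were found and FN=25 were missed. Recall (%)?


Recall = TP/(TP+FN)
= 90/(90+25)
= 90/115 = 78.26%

78.26%


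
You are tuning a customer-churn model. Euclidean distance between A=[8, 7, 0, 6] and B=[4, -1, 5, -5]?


d = √((8-4)² + (7+ 1)² + (0-5)² + (6+ 5)²)
  = √(16 + 64 + 25 + 121)
  = √226 = 15.0333

15.0333


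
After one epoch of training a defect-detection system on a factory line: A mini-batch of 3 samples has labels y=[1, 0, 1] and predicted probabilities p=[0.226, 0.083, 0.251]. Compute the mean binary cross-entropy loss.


L[0] = -ln(0.226) = 1.4872
L[1] = -ln(1-0.083) = -ln(0.917) = 0.0866
L[2] = -ln(0.251) = 1.3823
mean = (1.4872 + 0.0866 + 1.3823)/3 = 0.9854

0.9854


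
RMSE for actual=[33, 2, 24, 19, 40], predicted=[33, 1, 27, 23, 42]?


MSE = 30/5 = 6
RMSE = √(30/5) = 2.4495

2.4495


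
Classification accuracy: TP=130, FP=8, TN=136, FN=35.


Accuracy = (TP+TN)/(TP+TN+FP+FN)
= (130+136)/(309)
= 266/309 = 86.08%

86.08%


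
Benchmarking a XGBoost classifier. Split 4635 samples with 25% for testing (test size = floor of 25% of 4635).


Test = ⌊4635·25/100⌋ = 1158
Train = 4635 - 1158 = 3477

Train: 3477, Test: 1158


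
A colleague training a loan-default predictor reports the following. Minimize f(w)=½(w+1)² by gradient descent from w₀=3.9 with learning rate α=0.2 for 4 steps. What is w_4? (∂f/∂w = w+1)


step 1: grad = 3.9+1 = 4.9; w = 3.9 - 0.2·(4.9) = 2.92
step 2: grad = 2.92+1 = 3.92; w = 2.92 - 0.2·(3.92) = 2.136
step 3: grad = 2.136+1 = 3.136; w = 2.136 - 0.2·(3.136) = 1.5088
step 4: grad = 1.5088+1 = 2.5088; w = 1.5088 - 0.2·(2.5088) = 1.00704

1.00704


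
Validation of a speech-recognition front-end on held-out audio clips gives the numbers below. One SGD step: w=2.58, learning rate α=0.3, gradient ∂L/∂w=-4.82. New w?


w_new = w - α·∇
= 2.58 - 0.3·-4.82
= 2.58 + 1.446
= 4.026

4.026


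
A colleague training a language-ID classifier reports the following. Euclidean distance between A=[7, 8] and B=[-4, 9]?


d = √((7+ 4)² + (8-9)²)
  = √(121 + 1)
  = √122 = 11.0454

11.0454


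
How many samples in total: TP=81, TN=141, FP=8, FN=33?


Total = TP + TN + FP + FN
= 81 + 141 + 8 + 33
= 263
(Predicted positive: 89, predicted negative: 174)

263


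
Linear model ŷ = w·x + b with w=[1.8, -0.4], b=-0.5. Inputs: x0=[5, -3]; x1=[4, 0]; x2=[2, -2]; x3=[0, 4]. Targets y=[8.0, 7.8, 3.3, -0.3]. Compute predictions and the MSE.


ŷ0 = (1.8)·(5) + (-0.4)·(-3) - 0.5 = 9.7
ŷ1 = (1.8)·(4) + (-0.4)·(0) - 0.5 = 6.7
ŷ2 = (1.8)·(2) + (-0.4)·(-2) - 0.5 = 3.9
ŷ3 = (1.8)·(0) + (-0.4)·(4) - 0.5 = -2.1
errors² = [2.89, 1.21, 0.36, 3.24]
MSE = 7.7000/4 = 1.925

1.925


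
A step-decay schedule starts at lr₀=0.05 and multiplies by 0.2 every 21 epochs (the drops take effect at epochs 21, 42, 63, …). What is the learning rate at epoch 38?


n_drops = ⌊38/21⌋ = 1
lr = 0.05·0.2^1 = 0.05·0.2 = 0.01

0.01


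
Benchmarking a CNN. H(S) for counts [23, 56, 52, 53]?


Probabilities: [23/184, 56/184, 52/184, 53/184] ≈ [0.125, 0.3043, 0.2826, 0.288]
H = -((23/184)·log₂(23/184) + (56/184)·log₂(56/184) + (52/184)·log₂(52/184) + (53/184)·log₂(53/184))
  = 1.9298 bits

1.9298 bits


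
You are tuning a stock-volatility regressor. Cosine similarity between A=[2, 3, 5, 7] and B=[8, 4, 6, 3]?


A·B = 2·8 + 3·4 + 5·6 + 7·3 = 79
‖A‖ = √87 = 9.3274, ‖B‖ = √125 = 11.1803
cos = 79/(√87·√125) = 79/√10875 = 0.7576

0.7576


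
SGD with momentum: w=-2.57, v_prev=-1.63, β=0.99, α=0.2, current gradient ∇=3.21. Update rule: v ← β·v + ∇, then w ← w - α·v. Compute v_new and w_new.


v_new = 0.99·-1.63 + 3.21 = -1.6137 + 3.21 = 1.5963
w_new = -2.57 - 0.2·1.5963 = -2.57 - 0.31926 = -2.88926

v_new=1.5963, w_new=-2.88926


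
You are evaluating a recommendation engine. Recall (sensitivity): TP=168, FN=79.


Recall = TP/(TP+FN)
= 168/(168+79)
= 168/247 = 68.02%

68.02%


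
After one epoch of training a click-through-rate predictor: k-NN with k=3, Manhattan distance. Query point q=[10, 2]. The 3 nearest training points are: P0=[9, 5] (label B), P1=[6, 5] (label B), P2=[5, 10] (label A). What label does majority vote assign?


d(q,P0) = 4  (label B)
d(q,P1) = 7  (label B)
d(q,P2) = 13  (label A)
Votes: A=1, B=2
Majority → B

B


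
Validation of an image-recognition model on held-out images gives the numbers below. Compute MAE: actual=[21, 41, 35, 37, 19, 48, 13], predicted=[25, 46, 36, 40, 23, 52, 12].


Absolute errors: |21-25|=4, |41-46|=5, |35-36|=1, |37-40|=3, |19-23|=4, |48-52|=4, |13-12|=1
Sum = 22
MAE = 22/7 = 22/7

22/7


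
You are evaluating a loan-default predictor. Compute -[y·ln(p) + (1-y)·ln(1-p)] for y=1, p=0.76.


BCE = -[y·ln(p) + (1-y)·ln(1-p)]
= -1·ln(0.76) - 0
= -ln(0.76) = 0.2744

0.2744


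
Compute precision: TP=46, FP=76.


Precision = TP/(TP+FP)
= 46/(46+76)
= 46/122 = 37.7%

37.7%


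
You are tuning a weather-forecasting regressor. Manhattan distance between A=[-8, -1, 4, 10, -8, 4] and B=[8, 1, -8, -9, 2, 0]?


d = |-8-8| + |-1-1| + |4+ 8| + |10+ 9| + |-8-2| + |4-0|
  = 16 + 2 + 12 + 19 + 10 + 4
  = 63

63


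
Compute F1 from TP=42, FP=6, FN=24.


Precision = 42/48 = 0.875
Recall = 42/66 = 0.6364
F1 = 2·P·R/(P+R) = 2·TP/(2·TP+FP+FN) = 84/(84+6+24) = 84/114 = 0.7368

0.7368


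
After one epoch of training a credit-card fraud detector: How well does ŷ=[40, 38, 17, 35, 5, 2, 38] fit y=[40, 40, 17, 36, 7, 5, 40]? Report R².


ȳ = 26.4286
SS_res = Σ(y-ŷ)² = 22
SS_tot = Σ(y-ȳ)² = 1569.71
R² = 1 - SS_res/SS_tot = 1 - 0.014 = 0.986

0.986


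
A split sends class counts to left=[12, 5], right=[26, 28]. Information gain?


Parent = [38, 33], H_parent = 0.9964
H_left = 0.874 (n=17), H_right = 0.999 (n=54)
H_children = (17/71)·0.874 + (54/71)·0.999 = 0.9691
IG = 0.9964 - 0.9691 = 0.0273

0.0273


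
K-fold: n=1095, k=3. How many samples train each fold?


Fold size = 1095/3 = 365
Training per fold = 1095 - 365 = 730

730


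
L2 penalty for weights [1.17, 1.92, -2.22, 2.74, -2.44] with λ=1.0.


‖w‖₂² = (1.17)² + (1.92)² + (-2.22)² + (2.74)² + (-2.44)²
     = 1.3689 + 3.6864 + 4.9284 + 7.5076 + 5.9536
     = 23.4449
λ·‖w‖₂² = 1.0·23.4449 = 23.4449

23.4449


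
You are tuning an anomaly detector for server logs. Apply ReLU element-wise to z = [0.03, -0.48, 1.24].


ReLU(0.03) = max(0, 0.03) = 0.03
ReLU(-0.48) = max(0, -0.48) = 0.0
ReLU(1.24) = max(0, 1.24) = 1.24
result = [0.03, 0.0, 1.24]

[0.03, 0.0, 1.24]


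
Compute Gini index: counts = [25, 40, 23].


Probabilities: [25/88, 40/88, 23/88] ≈ [0.2841, 0.4545, 0.2614]
Σpᵢ² = (625 + 1600 + 529)/88² = 2754/7744
Gini = 1 - Σpᵢ² = 1 - 2754/7744 = 0.6444

0.6444


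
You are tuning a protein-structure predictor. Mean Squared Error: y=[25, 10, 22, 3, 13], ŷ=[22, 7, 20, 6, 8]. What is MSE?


Squared errors: (25-22)²=9, (10-7)²=9, (22-20)²=4, (3-6)²=9, (13-8)²=25
Sum = 56
MSE = 56/5 = 56/5

56/5


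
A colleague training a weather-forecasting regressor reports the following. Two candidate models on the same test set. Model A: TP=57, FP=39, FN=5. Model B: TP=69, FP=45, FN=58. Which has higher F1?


Model A: P=57/96=0.5938, R=57/62=0.9194, F1=2PR/(P+R)=2TP/(2TP+FP+FN)=114/158=0.7215
Model B: P=69/114=0.6053, R=69/127=0.5433, F1=2PR/(P+R)=2TP/(2TP+FP+FN)=138/241=0.5726
0.7215 > 0.5726 → Model A

Model A


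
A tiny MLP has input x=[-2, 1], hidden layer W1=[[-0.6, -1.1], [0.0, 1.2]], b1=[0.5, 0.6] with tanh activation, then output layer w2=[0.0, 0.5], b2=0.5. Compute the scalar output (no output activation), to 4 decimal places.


z1[0] = (-0.6)·(-2) + (-1.1)·(1) + 0.5 = 0.6
z1[1] = (0.0)·(-2) + (1.2)·(1) + 0.6 = 1.8
h = tanh(z1) = [0.537, 0.9468]
output = (0.0)·(0.537) + (0.5)·(0.9468) + 0.5 = 0.9734

0.9734


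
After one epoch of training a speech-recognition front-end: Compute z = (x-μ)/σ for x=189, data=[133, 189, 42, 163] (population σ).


μ = 131.75, σ = 55.4769
z = (189 - 131.75)/55.4769 = 1.032

1.032


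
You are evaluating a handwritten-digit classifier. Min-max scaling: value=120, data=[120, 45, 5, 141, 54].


min=5, max=141
(120-5)/(141-5) = 115/136 = 0.8456

0.8456


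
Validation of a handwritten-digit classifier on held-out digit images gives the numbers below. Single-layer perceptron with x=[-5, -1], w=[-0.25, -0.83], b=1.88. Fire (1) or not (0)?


z = (-5)·(-0.25) + (-1)·(-0.83) + 1.88
  = 3.96
step(z) = 1 (z≥0)

1


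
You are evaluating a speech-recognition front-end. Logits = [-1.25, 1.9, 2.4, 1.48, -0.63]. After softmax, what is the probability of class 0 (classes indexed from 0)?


Exponentials: e^-1.25=0.2865, e^1.9=6.6859, e^2.4=11.0232, e^1.48=4.3929, e^-0.63=0.5326
Sum = 22.9211
Softmax = [0.0125, 0.2917, 0.4809, 0.1917, 0.0232]
p[0] = 0.2865/22.9211 = 0.0125

0.0125


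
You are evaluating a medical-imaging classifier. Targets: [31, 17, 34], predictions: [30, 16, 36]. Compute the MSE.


Squared errors: (31-30)²=1, (17-16)²=1, (34-36)²=4
Sum = 6
MSE = 6/3 = 2

2


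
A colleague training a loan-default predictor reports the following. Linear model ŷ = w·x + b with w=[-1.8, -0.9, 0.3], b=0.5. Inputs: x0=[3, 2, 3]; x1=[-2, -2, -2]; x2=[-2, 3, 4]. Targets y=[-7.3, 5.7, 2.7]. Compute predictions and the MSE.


ŷ0 = (-1.8)·(3) + (-0.9)·(2) + (0.3)·(3) + 0.5 = -5.8
ŷ1 = (-1.8)·(-2) + (-0.9)·(-2) + (0.3)·(-2) + 0.5 = 5.3
ŷ2 = (-1.8)·(-2) + (-0.9)·(3) + (0.3)·(4) + 0.5 = 2.6
errors² = [2.25, 0.16, 0.01]
MSE = 2.4200/3 = 0.8067

0.8067


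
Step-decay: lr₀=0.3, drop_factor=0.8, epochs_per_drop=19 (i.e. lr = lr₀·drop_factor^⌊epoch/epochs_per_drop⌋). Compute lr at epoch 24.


n_drops = ⌊24/19⌋ = 1
lr = 0.3·0.8^1 = 0.3·0.8 = 0.24

0.24


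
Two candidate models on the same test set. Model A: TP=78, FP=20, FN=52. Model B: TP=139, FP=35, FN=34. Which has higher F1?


Model A: P=78/98=0.7959, R=78/130=0.6, F1=2PR/(P+R)=2TP/(2TP+FP+FN)=156/228=0.6842
Model B: P=139/174=0.7989, R=139/173=0.8035, F1=2PR/(P+R)=2TP/(2TP+FP+FN)=278/347=0.8012
0.6842 < 0.8012 → Model B

Model B


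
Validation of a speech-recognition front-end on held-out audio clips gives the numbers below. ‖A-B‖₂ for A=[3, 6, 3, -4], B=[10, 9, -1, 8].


d = √((3-10)² + (6-9)² + (3+ 1)² + (-4-8)²)
  = √(49 + 9 + 16 + 144)
  = √218 = 14.7648

14.7648


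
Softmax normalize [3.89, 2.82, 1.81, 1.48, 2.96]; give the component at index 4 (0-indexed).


Exponentials: e^3.89=48.9109, e^2.82=16.7769, e^1.81=6.1104, e^1.48=4.3929, e^2.96=19.298
Sum = 95.4891
Softmax = [0.5122, 0.1757, 0.064, 0.046, 0.2021]
p[4] = 19.298/95.4891 = 0.2021

0.2021


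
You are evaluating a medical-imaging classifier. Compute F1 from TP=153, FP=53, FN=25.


Precision = 153/206 = 0.7427
Recall = 153/178 = 0.8596
F1 = 2·P·R/(P+R) = 2·TP/(2·TP+FP+FN) = 306/(306+53+25) = 306/384 = 0.7969

0.7969


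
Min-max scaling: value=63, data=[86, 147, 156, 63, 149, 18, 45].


min=18, max=156
(63-18)/(156-18) = 45/138 = 0.3261

0.3261


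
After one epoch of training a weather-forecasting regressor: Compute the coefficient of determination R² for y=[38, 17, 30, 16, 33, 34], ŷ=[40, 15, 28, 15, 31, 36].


ȳ = 28
SS_res = Σ(y-ŷ)² = 21
SS_tot = Σ(y-ȳ)² = 430
R² = 1 - SS_res/SS_tot = 1 - 0.0488 = 0.9512

0.9512


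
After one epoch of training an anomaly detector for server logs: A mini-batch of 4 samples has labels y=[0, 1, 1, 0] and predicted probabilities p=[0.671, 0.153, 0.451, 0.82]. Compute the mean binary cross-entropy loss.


L[0] = -ln(1-0.671) = -ln(0.329) = 1.1117
L[1] = -ln(0.153) = 1.8773
L[2] = -ln(0.451) = 0.7963
L[3] = -ln(1-0.82) = -ln(0.18) = 1.7148
mean = (1.1117 + 1.8773 + 0.7963 + 1.7148)/4 = 1.375

1.375


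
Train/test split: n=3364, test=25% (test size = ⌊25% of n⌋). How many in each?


Test = ⌊3364·25/100⌋ = 841
Train = 3364 - 841 = 2523

Train: 2523, Test: 841


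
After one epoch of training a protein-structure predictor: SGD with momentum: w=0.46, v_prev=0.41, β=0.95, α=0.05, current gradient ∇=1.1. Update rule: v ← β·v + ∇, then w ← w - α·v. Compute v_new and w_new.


v_new = 0.95·0.41 + 1.1 = 0.3895 + 1.1 = 1.4895
w_new = 0.46 - 0.05·1.4895 = 0.46 - 0.074475 = 0.385525

v_new=1.4895, w_new=0.385525


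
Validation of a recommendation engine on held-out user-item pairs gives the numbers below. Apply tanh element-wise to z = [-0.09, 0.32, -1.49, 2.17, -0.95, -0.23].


tanh(-0.09) = -0.0898
tanh(0.32) = 0.3095
tanh(-1.49) = -0.9033
tanh(2.17) = 0.9743
tanh(-0.95) = -0.7398
tanh(-0.23) = -0.226
result = [-0.0898, 0.3095, -0.9033, 0.9743, -0.7398, -0.226]

[-0.0898, 0.3095, -0.9033, 0.9743, -0.7398, -0.226]


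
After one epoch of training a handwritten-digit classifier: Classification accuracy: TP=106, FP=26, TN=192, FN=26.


Accuracy = (TP+TN)/(TP+TN+FP+FN)
= (106+192)/(350)
= 298/350 = 85.14%

85.14%


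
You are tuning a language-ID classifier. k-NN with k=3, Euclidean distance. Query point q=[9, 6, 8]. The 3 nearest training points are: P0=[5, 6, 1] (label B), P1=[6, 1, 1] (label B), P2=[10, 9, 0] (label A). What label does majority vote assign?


d(q,P0) = 8.0623  (label B)
d(q,P1) = 9.1104  (label B)
d(q,P2) = 8.6023  (label A)
Votes: A=1, B=2
Majority → B

B


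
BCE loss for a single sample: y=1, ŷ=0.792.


BCE = -[y·ln(p) + (1-y)·ln(1-p)]
= -1·ln(0.792) - 0
= -ln(0.792) = 0.2332

0.2332


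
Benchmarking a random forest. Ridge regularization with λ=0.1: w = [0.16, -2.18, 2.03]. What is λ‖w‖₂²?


‖w‖₂² = (0.16)² + (-2.18)² + (2.03)²
     = 0.0256 + 4.7524 + 4.1209
     = 8.8989
λ·‖w‖₂² = 0.1·8.8989 = 0.88989

0.88989


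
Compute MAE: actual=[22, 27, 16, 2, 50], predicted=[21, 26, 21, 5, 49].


Absolute errors: |22-21|=1, |27-26|=1, |16-21|=5, |2-5|=3, |50-49|=1
Sum = 11
MAE = 11/5 = 11/5

11/5


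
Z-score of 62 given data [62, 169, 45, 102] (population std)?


μ = 94.5, σ = 47.731
z = (62 - 94.5)/47.731 = -0.6809

-0.6809


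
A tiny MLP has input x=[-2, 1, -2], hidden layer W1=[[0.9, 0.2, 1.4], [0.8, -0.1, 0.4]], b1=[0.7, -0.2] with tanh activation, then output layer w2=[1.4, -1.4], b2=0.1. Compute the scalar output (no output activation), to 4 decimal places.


z1[0] = (0.9)·(-2) + (0.2)·(1) + (1.4)·(-2) + 0.7 = -3.7
z1[1] = (0.8)·(-2) + (-0.1)·(1) + (0.4)·(-2) - 0.2 = -2.7
h = tanh(z1) = [-0.9988, -0.991]
output = (1.4)·(-0.9988) + (-1.4)·(-0.991) + 0.1 = 0.0891

0.0891


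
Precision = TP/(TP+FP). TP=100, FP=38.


Precision = TP/(TP+FP)
= 100/(100+38)
= 100/138 = 72.46%

72.46%


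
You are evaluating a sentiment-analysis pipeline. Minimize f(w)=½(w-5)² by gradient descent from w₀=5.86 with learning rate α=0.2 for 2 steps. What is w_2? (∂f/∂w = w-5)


step 1: grad = 5.86-5 = 0.86; w = 5.86 - 0.2·(0.86) = 5.688
step 2: grad = 5.688-5 = 0.688; w = 5.688 - 0.2·(0.688) = 5.5504

5.5504


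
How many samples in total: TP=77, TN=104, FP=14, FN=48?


Total = TP + TN + FP + FN
= 77 + 104 + 14 + 48
= 243
(Predicted positive: 91, predicted negative: 152)

243


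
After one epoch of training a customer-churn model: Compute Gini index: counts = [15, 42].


Probabilities: [15/57, 42/57] ≈ [0.2632, 0.7368]
Σpᵢ² = (225 + 1764)/57² = 1989/3249
Gini = 1 - Σpᵢ² = 1 - 1989/3249 = 0.3878

0.3878


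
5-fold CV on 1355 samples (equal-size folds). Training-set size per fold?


Fold size = 1355/5 = 271
Training per fold = 1355 - 271 = 1084

1084


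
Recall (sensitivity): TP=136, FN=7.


Recall = TP/(TP+FN)
= 136/(136+7)
= 136/143 = 95.1%

95.1%


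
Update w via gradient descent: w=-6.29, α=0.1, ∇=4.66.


w_new = w - α·∇
= -6.29 - 0.1·4.66
= -6.29 - 0.466
= -6.756

-6.756


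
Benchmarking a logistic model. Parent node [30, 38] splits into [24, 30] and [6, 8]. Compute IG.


Parent = [30, 38], H_parent = 0.99
H_left = 0.9911 (n=54), H_right = 0.9852 (n=14)
H_children = (54/68)·0.9911 + (14/68)·0.9852 = 0.9899
IG = 0.99 - 0.9899 = 0.0001

0.0001


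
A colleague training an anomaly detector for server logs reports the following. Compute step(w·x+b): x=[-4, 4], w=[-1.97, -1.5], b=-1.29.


z = (-4)·(-1.97) + (4)·(-1.5) - 1.29
  = 0.59
step(z) = 1 (z≥0)

1


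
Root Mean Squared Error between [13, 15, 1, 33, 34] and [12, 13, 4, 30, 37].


MSE = 32/5 = 6.4
RMSE = √(32/5) = 2.5298

2.5298


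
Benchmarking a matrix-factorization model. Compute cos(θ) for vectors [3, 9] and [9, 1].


A·B = 3·9 + 9·1 = 36
‖A‖ = √90 = 9.4868, ‖B‖ = √82 = 9.0554
cos = 36/(√90·√82) = 36/√7380 = 0.4191

0.4191


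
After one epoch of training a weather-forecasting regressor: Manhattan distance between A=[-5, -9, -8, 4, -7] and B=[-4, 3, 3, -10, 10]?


d = |-5+ 4| + |-9-3| + |-8-3| + |4+ 10| + |-7-10|
  = 1 + 12 + 11 + 14 + 17
  = 55

55


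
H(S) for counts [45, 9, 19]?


Probabilities: [45/73, 9/73, 19/73] ≈ [0.6164, 0.1233, 0.2603]
H = -((45/73)·log₂(45/73) + (9/73)·log₂(9/73) + (19/73)·log₂(19/73))
  = 1.308 bits

1.308 bits


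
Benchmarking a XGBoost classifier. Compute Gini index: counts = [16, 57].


Probabilities: [16/73, 57/73] ≈ [0.2192, 0.7808]
Σpᵢ² = (256 + 3249)/73² = 3505/5329
Gini = 1 - Σpᵢ² = 1 - 3505/5329 = 0.3423

0.3423


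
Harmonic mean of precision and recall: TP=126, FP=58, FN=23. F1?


Precision = 126/184 = 0.6848
Recall = 126/149 = 0.8456
F1 = 2·P·R/(P+R) = 2·TP/(2·TP+FP+FN) = 252/(252+58+23) = 252/333 = 0.7568

0.7568


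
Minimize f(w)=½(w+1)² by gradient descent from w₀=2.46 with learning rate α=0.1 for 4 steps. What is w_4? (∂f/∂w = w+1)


step 1: grad = 2.46+1 = 3.46; w = 2.46 - 0.1·(3.46) = 2.114
step 2: grad = 2.114+1 = 3.114; w = 2.114 - 0.1·(3.114) = 1.8026
step 3: grad = 1.8026+1 = 2.8026; w = 1.8026 - 0.1·(2.8026) = 1.52234
step 4: grad = 1.52234+1 = 2.52234; w = 1.52234 - 0.1·(2.52234) = 1.270106

1.270106
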